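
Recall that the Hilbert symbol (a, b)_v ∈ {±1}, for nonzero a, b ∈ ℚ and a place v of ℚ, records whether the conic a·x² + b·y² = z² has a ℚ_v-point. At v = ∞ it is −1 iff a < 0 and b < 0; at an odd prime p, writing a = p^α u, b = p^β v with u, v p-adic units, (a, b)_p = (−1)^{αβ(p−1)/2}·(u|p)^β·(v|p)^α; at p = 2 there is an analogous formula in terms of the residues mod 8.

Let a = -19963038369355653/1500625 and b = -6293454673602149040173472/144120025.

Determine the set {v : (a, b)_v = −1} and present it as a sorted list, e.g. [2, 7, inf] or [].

(a, b) ≡ (-957, -1482) mod (ℚ^×)²; places V = {2, 3, 5, 7, 11, 13, 19, 29, 41, ∞}.
(a,b)_13: α=2, u≡6; β=3, v≡9 (mod 13); (6|13)=-1, (9|13)=+1; sign (−1)^0·-1^3·+1^2 = -1.
(a,b)_∞: sgn(-957)=−, sgn(-1482)=−, so -1.
(a,b)_41: α=4, u≡29; β=6, v≡34 (mod 41); (29|41)=-1, (34|41)=-1; sign (−1)^0·-1^6·-1^4 = +1.
(a,b)_7: α=-4, u≡1; β=-8, v≡2 (mod 7); (1|7)=+1, (2|7)=+1; sign (−1)^0·+1^-8·+1^-4 = +1.
(a,b)_29: α=1, u≡7; β=2, v≡18 (mod 29); (7|29)=+1, (18|29)=-1; sign (−1)^0·+1^2·-1^1 = -1.
(a,b)_2: α=0, β=5; u≡3, v≡3 (mod 8); ε(u)ε(v)=1·1, αω(v)=0·1, βω(u)=5·1; sum ≡ 0  ⇒  +1.
(a,b)_19: α=2, u≡3; β=3, v≡5 (mod 19); (3|19)=-1, (5|19)=+1; sign (−1)^0·-1^3·+1^2 = -1.
(a,b)_11: α=3, u≡9; β=2, v≡5 (mod 11); (9|11)=+1, (5|11)=+1; sign (−1)^0·+1^2·+1^3 = +1.
(a,b)_5: α=-4, u≡2; β=-2, v≡3 (mod 5); (2|5)=-1, (3|5)=-1; sign (−1)^0·-1^-2·-1^-4 = +1.
(a,b)_3: α=1, u≡2; β=3, v≡1 (mod 3); (2|3)=-1, (1|3)=+1; sign (−1)^1·-1^3·+1^1 = +1.
(-957, -1482 / ℚ) ramifies at {13, 19, 29, ∞}: a division algebra.

[13, 19, 29, inf]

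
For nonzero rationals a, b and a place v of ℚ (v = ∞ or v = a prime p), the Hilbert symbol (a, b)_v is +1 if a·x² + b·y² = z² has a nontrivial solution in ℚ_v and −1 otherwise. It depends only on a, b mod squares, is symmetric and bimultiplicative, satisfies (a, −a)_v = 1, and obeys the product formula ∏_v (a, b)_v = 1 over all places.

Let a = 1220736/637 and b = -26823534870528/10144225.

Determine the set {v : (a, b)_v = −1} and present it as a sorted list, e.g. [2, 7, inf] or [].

[2, 13]

Mod squares: a ≡ 858, b ≡ -2. Check v ∈ {∞, 2, 3, 5, 7, 11, 13, 17}.
v=11: a=11^1·(≡3), b=11^2·(≡1) mod 11; (3|11)=+1, (1|11)=+1; (−1)^{1·2·5}·(+1)^2·(+1)^1 = +1.
v=∞: 858 > 0 and -2 < 0  ⇒  (a,b)_∞ = +1.
v=7: a=7^-2·(≡1), b=7^-4·(≡6) mod 7; (1|7)=+1, (6|7)=-1; (−1)^{-2·-4·3}·(+1)^-4·(-1)^-2 = +1.
v=13: a=13^-1·(≡1), b=13^-2·(≡5) mod 13; (1|13)=+1, (5|13)=-1; (−1)^{-1·-2·6}·(+1)^-2·(-1)^-1 = -1.
v=2: v_2(a)=7, v_2(b)=15; units ≡ 5, 7 (mod 8); ε·ε+αω+βω = 0·1+7·0+15·1 ≡ 1  ⇒  (a,b)_2 = -1.
v=5: a=5^0·(≡3), b=5^-2·(≡3) mod 5; (3|5)=-1, (3|5)=-1; (−1)^{0·-2·2}·(-1)^-2·(-1)^0 = +1.
v=3: a=3^1·(≡1), b=3^4·(≡1) mod 3; (1|3)=+1, (1|3)=+1; (−1)^{1·4·1}·(+1)^4·(+1)^1 = +1.
v=17: a=17^2·(≡1), b=17^4·(≡2) mod 17; (1|17)=+1, (2|17)=+1; (−1)^{2·4·8}·(+1)^4·(+1)^2 = +1.
(858, -2 / ℚ) ramifies at {2, 13}: a division algebra.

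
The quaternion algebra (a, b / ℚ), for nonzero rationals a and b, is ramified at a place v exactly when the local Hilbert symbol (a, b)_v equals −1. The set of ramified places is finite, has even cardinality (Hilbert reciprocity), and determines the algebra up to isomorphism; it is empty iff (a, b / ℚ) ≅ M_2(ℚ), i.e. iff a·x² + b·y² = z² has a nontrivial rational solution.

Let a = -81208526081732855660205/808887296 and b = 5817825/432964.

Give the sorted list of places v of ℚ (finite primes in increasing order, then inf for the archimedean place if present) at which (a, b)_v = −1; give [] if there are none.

[5, 7, 17, 41]

Mod squares: a ≡ -67445, b ≡ 17. Check v ∈ {∞, 2, 3, 5, 7, 13, 17, 41, 43, 47}.
v=47: a=47^-1·(≡31), b=47^-2·(≡3) mod 47; (31|47)=-1, (3|47)=+1; (−1)^{-1·-2·23}·(-1)^-2·(+1)^-1 = +1.
v=3: a=3^12·(≡1), b=3^4·(≡2) mod 3; (1|3)=+1, (2|3)=-1; (−1)^{12·4·1}·(+1)^4·(-1)^12 = +1.
v=41: a=41^1·(≡18), b=41^0·(≡12) mod 41; (18|41)=+1, (12|41)=-1; (−1)^{1·0·20}·(+1)^0·(-1)^1 = -1.
v=43: a=43^2·(≡7), b=43^0·(≡25) mod 43; (7|43)=-1, (25|43)=+1; (−1)^{2·0·21}·(-1)^0·(+1)^2 = +1.
v=17: a=17^4·(≡14), b=17^1·(≡4) mod 17; (14|17)=-1, (4|17)=+1; (−1)^{4·1·8}·(-1)^1·(+1)^4 = -1.
v=13: a=13^6·(≡9), b=13^2·(≡12) mod 13; (9|13)=+1, (12|13)=+1; (−1)^{6·2·6}·(+1)^2·(+1)^6 = +1.
v=2: v_2(a)=-10, v_2(b)=-2; units ≡ 3, 1 (mod 8); ε·ε+αω+βω = 1·0+-10·0+-2·1 ≡ 0  ⇒  (a,b)_2 = +1.
v=7: a=7^-5·(≡2), b=7^-2·(≡3) mod 7; (2|7)=+1, (3|7)=-1; (−1)^{-5·-2·3}·(+1)^-2·(-1)^-5 = -1.
v=∞: -67445 < 0 and 17 > 0  ⇒  (a,b)_∞ = +1.
v=5: a=5^1·(≡4), b=5^2·(≡2) mod 5; (4|5)=+1, (2|5)=-1; (−1)^{1·2·2}·(+1)^2·(-1)^1 = -1.
|Ram(-67445, 17)| = 4, even; anisotropic at {5, 7, 17, 41}.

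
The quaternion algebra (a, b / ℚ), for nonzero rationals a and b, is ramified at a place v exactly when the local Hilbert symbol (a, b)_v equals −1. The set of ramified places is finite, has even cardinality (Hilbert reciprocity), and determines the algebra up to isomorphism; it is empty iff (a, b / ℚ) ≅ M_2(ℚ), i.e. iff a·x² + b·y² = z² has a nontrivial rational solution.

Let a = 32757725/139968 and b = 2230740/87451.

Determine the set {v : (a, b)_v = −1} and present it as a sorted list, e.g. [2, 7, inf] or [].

[2, 5, 7, 17]

(a, b) ≡ (663, 7735) mod (ℚ^×)²; places V = {2, 3, 5, 7, 11, 13, 17, 31, ∞}.
(a,b)_7: α=2, u≡6; β=-1, v≡3 (mod 7); (6|7)=-1, (3|7)=-1; sign (−1)^0·-1^-1·-1^2 = -1.
(a,b)_17: α=1, u≡11; β=1, v≡16 (mod 17); (11|17)=-1, (16|17)=+1; sign (−1)^0·-1^1·+1^1 = -1.
(a,b)_5: α=2, u≡3; β=1, v≡3 (mod 5); (3|5)=-1, (3|5)=-1; sign (−1)^0·-1^1·-1^2 = -1.
(a,b)_2: α=-6, β=2; u≡7, v≡7 (mod 8); ε(u)ε(v)=1·1, αω(v)=-6·0, βω(u)=2·0; sum ≡ 1  ⇒  -1.
(a,b)_11: α=2, u≡1; β=0, v≡6 (mod 11); (1|11)=+1, (6|11)=-1; sign (−1)^0·+1^0·-1^2 = +1.
(a,b)_31: α=0, u≡29; β=-2, v≡10 (mod 31); (29|31)=-1, (10|31)=+1; sign (−1)^0·-1^-2·+1^0 = +1.
(a,b)_13: α=1, u≡10; β=-1, v≡3 (mod 13); (10|13)=+1, (3|13)=+1; sign (−1)^0·+1^-1·+1^1 = +1.
(a,b)_3: α=-7, u≡2; β=8, v≡1 (mod 3); (2|3)=-1, (1|3)=+1; sign (−1)^0·-1^8·+1^-7 = +1.
(a,b)_∞: sgn(663)=+, sgn(7735)=+, so +1.
Ram(663, 7735) = {2, 5, 7, 17}; no ℚ_2-point on the conic.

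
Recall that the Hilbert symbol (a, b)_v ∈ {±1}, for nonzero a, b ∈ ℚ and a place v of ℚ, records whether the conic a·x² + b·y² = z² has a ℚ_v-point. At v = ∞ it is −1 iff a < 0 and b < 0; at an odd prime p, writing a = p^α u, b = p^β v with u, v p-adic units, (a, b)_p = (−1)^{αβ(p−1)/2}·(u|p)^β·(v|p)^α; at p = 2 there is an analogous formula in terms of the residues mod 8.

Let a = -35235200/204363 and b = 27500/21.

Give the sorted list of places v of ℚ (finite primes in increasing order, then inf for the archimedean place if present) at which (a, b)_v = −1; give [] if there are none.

Mod squares: a ≡ -546, b ≡ 231. Check v ∈ {∞, 2, 3, 5, 7, 11, 13, 29}.
v=29: a=29^-2·(≡24), b=29^0·(≡28) mod 29; (24|29)=+1, (28|29)=+1; (−1)^{-2·0·14}·(+1)^0·(+1)^-2 = +1.
v=∞: -546 < 0 and 231 > 0  ⇒  (a,b)_∞ = +1.
v=3: a=3^-5·(≡1), b=3^-1·(≡2) mod 3; (1|3)=+1, (2|3)=-1; (−1)^{-5·-1·1}·(+1)^-1·(-1)^-5 = +1.
v=5: a=5^2·(≡4), b=5^4·(≡4) mod 5; (4|5)=+1, (4|5)=+1; (−1)^{2·4·2}·(+1)^4·(+1)^2 = +1.
v=13: a=13^1·(≡3), b=13^0·(≡12) mod 13; (3|13)=+1, (12|13)=+1; (−1)^{1·0·6}·(+1)^0·(+1)^1 = +1.
v=7: a=7^1·(≡6), b=7^-1·(≡6) mod 7; (6|7)=-1, (6|7)=-1; (−1)^{1·-1·3}·(-1)^-1·(-1)^1 = -1.
v=2: v_2(a)=7, v_2(b)=2; units ≡ 7, 7 (mod 8); ε·ε+αω+βω = 1·1+7·0+2·0 ≡ 1  ⇒  (a,b)_2 = -1.
v=11: a=11^2·(≡5), b=11^1·(≡8) mod 11; (5|11)=+1, (8|11)=-1; (−1)^{2·1·5}·(+1)^1·(-1)^2 = +1.
(-546, 231 / ℚ) ramifies at {2, 7}: a division algebra.

[2, 7]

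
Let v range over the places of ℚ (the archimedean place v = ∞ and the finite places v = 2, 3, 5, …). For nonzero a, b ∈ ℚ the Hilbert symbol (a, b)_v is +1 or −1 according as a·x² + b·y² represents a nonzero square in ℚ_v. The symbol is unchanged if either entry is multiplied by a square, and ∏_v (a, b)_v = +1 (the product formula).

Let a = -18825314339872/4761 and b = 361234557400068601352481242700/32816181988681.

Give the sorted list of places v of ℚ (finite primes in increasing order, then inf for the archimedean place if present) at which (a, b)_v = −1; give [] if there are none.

(a, b) ≡ (-2380738, 1147) mod (ℚ^×)²; places V = {2, 3, 5, 7, 11, 13, 17, 19, 23, 31, 37, 43, 47, ∞}.
(a,b)_3: α=-2, u≡2; β=4, v≡1 (mod 3); (2|3)=-1, (1|3)=+1; sign (−1)^0·-1^4·+1^-2 = +1.
(a,b)_13: α=0, u≡4; β=-2, v≡10 (mod 13); (4|13)=+1, (10|13)=+1; sign (−1)^0·+1^-2·+1^0 = +1.
(a,b)_17: α=0, u≡14; β=-2, v≡2 (mod 17); (14|17)=-1, (2|17)=+1; sign (−1)^0·-1^-2·+1^0 = +1.
(a,b)_19: α=3, u≡13; β=2, v≡11 (mod 19); (13|19)=-1, (11|19)=+1; sign (−1)^0·-1^2·+1^3 = +1.
(a,b)_7: α=0, u≡2; β=-4, v≡6 (mod 7); (2|7)=+1, (6|7)=-1; sign (−1)^0·+1^-4·-1^0 = +1.
(a,b)_31: α=1, u≡28; β=3, v≡15 (mod 31); (28|31)=+1, (15|31)=-1; sign (−1)^1·+1^3·-1^1 = +1.
(a,b)_5: α=0, u≡3; β=2, v≡3 (mod 5); (3|5)=-1, (3|5)=-1; sign (−1)^0·-1^2·-1^0 = +1.
(a,b)_11: α=0, u≡9; β=4, v≡5 (mod 11); (9|11)=+1, (5|11)=+1; sign (−1)^0·+1^4·+1^0 = +1.
(a,b)_37: α=2, u≡28; β=5, v≡22 (mod 37); (28|37)=+1, (22|37)=-1; sign (−1)^0·+1^5·-1^2 = +1.
(a,b)_43: α=1, u≡18; β=2, v≡29 (mod 43); (18|43)=-1, (29|43)=-1; sign (−1)^0·-1^2·-1^1 = -1.
(a,b)_2: α=5, β=2; u≡7, v≡3 (mod 8); ε(u)ε(v)=1·1, αω(v)=5·1, βω(u)=2·0; sum ≡ 0  ⇒  +1.
(a,b)_23: α=-2, u≡14; β=-4, v≡7 (mod 23); (14|23)=-1, (7|23)=-1; sign (−1)^0·-1^-4·-1^-2 = +1.
(a,b)_∞: sgn(-2380738)=−, sgn(1147)=+, so +1.
(a,b)_47: α=1, u≡28; β=2, v≡31 (mod 47); (28|47)=+1, (31|47)=-1; sign (−1)^0·+1^2·-1^1 = -1.
Ram(-2380738, 1147) = {43, 47}; no ℚ_43-point on the conic.

[43, 47]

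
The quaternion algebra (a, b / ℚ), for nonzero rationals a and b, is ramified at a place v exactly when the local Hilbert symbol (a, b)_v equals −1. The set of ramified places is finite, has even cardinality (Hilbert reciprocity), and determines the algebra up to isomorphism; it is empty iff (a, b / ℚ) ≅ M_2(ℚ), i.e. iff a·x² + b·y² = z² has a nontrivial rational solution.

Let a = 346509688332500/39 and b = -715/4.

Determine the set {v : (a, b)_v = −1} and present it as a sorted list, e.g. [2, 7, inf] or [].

Mod squares: a ≡ 3003, b ≡ -715. Check v ∈ {∞, 2, 3, 5, 7, 11, 13, 19, 29}.
v=11: a=11^3·(≡1), b=11^1·(≡3) mod 11; (1|11)=+1, (3|11)=+1; (−1)^{3·1·5}·(+1)^1·(+1)^3 = -1.
v=13: a=13^-1·(≡10), b=13^1·(≡9) mod 13; (10|13)=+1, (9|13)=+1; (−1)^{-1·1·6}·(+1)^1·(+1)^-1 = +1.
v=7: a=7^3·(≡1), b=7^0·(≡5) mod 7; (1|7)=+1, (5|7)=-1; (−1)^{3·0·3}·(+1)^0·(-1)^3 = -1.
v=∞: 3003 > 0 and -715 < 0  ⇒  (a,b)_∞ = +1.
v=19: a=19^2·(≡17), b=19^0·(≡16) mod 19; (17|19)=+1, (16|19)=+1; (−1)^{2·0·9}·(+1)^0·(+1)^2 = +1.
v=3: a=3^-1·(≡2), b=3^0·(≡2) mod 3; (2|3)=-1, (2|3)=-1; (−1)^{-1·0·1}·(-1)^0·(-1)^-1 = -1.
v=5: a=5^4·(≡3), b=5^1·(≡3) mod 5; (3|5)=-1, (3|5)=-1; (−1)^{4·1·2}·(-1)^1·(-1)^4 = -1.
v=29: a=29^2·(≡1), b=29^0·(≡17) mod 29; (1|29)=+1, (17|29)=-1; (−1)^{2·0·14}·(+1)^0·(-1)^2 = +1.
v=2: v_2(a)=2, v_2(b)=-2; units ≡ 3, 5 (mod 8); ε·ε+αω+βω = 1·0+2·1+-2·1 ≡ 0  ⇒  (a,b)_2 = +1.
(3003, -715 / ℚ) ramifies at {3, 5, 7, 11}: a division algebra.

[3, 5, 7, 11]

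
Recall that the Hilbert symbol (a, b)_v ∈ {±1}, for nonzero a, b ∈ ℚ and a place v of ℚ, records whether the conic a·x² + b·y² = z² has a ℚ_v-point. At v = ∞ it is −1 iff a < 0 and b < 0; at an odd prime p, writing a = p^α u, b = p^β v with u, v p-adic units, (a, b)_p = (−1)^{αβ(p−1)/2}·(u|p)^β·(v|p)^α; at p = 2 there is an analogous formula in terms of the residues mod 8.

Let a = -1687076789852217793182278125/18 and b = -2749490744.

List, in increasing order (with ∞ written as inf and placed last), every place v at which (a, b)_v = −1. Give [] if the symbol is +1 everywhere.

(a, b) ≡ (-10010, -14) mod (ℚ^×)²; places V = {2, 3, 5, 7, 11, 13, 43, ∞}.
(a,b)_11: α=7, u≡9; β=2, v≡10 (mod 11); (9|11)=+1, (10|11)=-1; sign (−1)^0·+1^2·-1^7 = -1.
(a,b)_13: α=5, u≡4; β=2, v≡12 (mod 13); (4|13)=+1, (12|13)=+1; sign (−1)^0·+1^2·+1^5 = +1.
(a,b)_3: α=-2, u≡1; β=0, v≡1 (mod 3); (1|3)=+1, (1|3)=+1; sign (−1)^0·+1^0·+1^-2 = +1.
(a,b)_2: α=-1, β=3; u≡3, v≡1 (mod 8); ε(u)ε(v)=1·0, αω(v)=-1·0, βω(u)=3·1; sum ≡ 1  ⇒  -1.
(a,b)_7: α=9, u≡3; β=5, v≡5 (mod 7); (3|7)=-1, (5|7)=-1; sign (−1)^1·-1^5·-1^9 = -1.
(a,b)_∞: sgn(-10010)=−, sgn(-14)=−, so -1.
(a,b)_43: α=2, u≡38; β=0, v≡34 (mod 43); (38|43)=+1, (34|43)=-1; sign (−1)^0·+1^0·-1^2 = +1.
(a,b)_5: α=5, u≡2; β=0, v≡1 (mod 5); (2|5)=-1, (1|5)=+1; sign (−1)^0·-1^0·+1^5 = +1.
(-10010, -14 / ℚ) ramifies at {2, 7, 11, ∞}: a division algebra.

[2, 7, 11, inf]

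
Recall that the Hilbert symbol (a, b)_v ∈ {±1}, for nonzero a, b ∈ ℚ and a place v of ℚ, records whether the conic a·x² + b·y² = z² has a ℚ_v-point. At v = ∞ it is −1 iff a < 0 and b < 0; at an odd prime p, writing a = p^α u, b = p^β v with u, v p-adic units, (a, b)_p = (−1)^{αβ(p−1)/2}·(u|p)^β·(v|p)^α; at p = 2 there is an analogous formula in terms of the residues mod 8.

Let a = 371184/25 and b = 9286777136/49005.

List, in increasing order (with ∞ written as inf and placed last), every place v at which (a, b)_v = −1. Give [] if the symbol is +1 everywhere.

[2, 11, 17, 31]

(a, b) ≡ (23199, 350455) mod (ℚ^×)²; places V = {2, 3, 5, 7, 11, 13, 17, 19, 31, 37, ∞}.
(a,b)_7: α=0, u≡4; β=3, v≡4 (mod 7); (4|7)=+1, (4|7)=+1; sign (−1)^0·+1^3·+1^0 = +1.
(a,b)_2: α=4, β=4; u≡7, v≡7 (mod 8); ε(u)ε(v)=1·1, αω(v)=4·0, βω(u)=4·0; sum ≡ 1  ⇒  -1.
(a,b)_17: α=0, u≡5; β=1, v≡3 (mod 17); (5|17)=-1, (3|17)=-1; sign (−1)^0·-1^1·-1^0 = -1.
(a,b)_19: α=1, u≡7; β=1, v≡2 (mod 19); (7|19)=+1, (2|19)=-1; sign (−1)^1·+1^1·-1^1 = +1.
(a,b)_11: α=1, u≡6; β=-2, v≡6 (mod 11); (6|11)=-1, (6|11)=-1; sign (−1)^0·-1^-2·-1^1 = -1.
(a,b)_∞: sgn(23199)=+, sgn(350455)=+, so +1.
(a,b)_37: α=1, u≡15; β=0, v≡21 (mod 37); (15|37)=-1, (21|37)=+1; sign (−1)^0·-1^0·+1^1 = +1.
(a,b)_13: α=0, u≡5; β=2, v≡4 (mod 13); (5|13)=-1, (4|13)=+1; sign (−1)^0·-1^2·+1^0 = +1.
(a,b)_5: α=-2, u≡4; β=-1, v≡1 (mod 5); (4|5)=+1, (1|5)=+1; sign (−1)^0·+1^-1·+1^-2 = +1.
(a,b)_3: α=1, u≡2; β=-4, v≡1 (mod 3); (2|3)=-1, (1|3)=+1; sign (−1)^0·-1^-4·+1^1 = +1.
(a,b)_31: α=0, u≡12; β=1, v≡11 (mod 31); (12|31)=-1, (11|31)=-1; sign (−1)^0·-1^1·-1^0 = -1.
Ram(23199, 350455) = {2, 11, 17, 31}; no ℚ_2-point on the conic.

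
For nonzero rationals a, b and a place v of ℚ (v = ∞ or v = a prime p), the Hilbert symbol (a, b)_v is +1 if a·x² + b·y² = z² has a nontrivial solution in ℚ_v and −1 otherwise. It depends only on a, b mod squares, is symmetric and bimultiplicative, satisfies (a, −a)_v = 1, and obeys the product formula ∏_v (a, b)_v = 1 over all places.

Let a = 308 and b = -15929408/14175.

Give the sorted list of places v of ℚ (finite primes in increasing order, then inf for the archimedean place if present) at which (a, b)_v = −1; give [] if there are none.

(a, b) ≡ (77, -119) mod (ℚ^×)²; places V = {2, 3, 5, 7, 11, 17, ∞}.
(a,b)_5: α=0, u≡3; β=-2, v≡1 (mod 5); (3|5)=-1, (1|5)=+1; sign (−1)^0·-1^-2·+1^0 = +1.
(a,b)_3: α=0, u≡2; β=-4, v≡1 (mod 3); (2|3)=-1, (1|3)=+1; sign (−1)^0·-1^-4·+1^0 = +1.
(a,b)_17: α=0, u≡2; β=1, v≡6 (mod 17); (2|17)=+1, (6|17)=-1; sign (−1)^0·+1^1·-1^0 = +1.
(a,b)_7: α=1, u≡2; β=-1, v≡1 (mod 7); (2|7)=+1, (1|7)=+1; sign (−1)^1·+1^-1·+1^1 = -1.
(a,b)_∞: sgn(77)=+, sgn(-119)=−, so +1.
(a,b)_2: α=2, β=6; u≡5, v≡1 (mod 8); ε(u)ε(v)=0·0, αω(v)=2·0, βω(u)=6·1; sum ≡ 0  ⇒  +1.
(a,b)_11: α=1, u≡6; β=4, v≡8 (mod 11); (6|11)=-1, (8|11)=-1; sign (−1)^0·-1^4·-1^1 = -1.
(77, -119 / ℚ) ramifies at {7, 11}: a division algebra.

[7, 11]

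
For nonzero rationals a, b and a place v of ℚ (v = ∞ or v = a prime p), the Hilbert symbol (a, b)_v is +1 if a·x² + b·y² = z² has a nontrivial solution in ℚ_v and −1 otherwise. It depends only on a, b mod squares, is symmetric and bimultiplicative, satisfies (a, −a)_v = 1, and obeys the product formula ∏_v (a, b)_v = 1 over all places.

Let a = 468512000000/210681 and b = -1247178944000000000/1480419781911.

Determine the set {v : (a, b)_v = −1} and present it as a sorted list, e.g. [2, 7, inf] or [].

(a, b) ≡ (2, -13090) mod (ℚ^×)²; places V = {2, 3, 5, 7, 11, 17, ∞}.
(a,b)_3: α=-6, u≡2; β=-16, v≡2 (mod 3); (2|3)=-1, (2|3)=-1; sign (−1)^0·-1^-16·-1^-6 = +1.
(a,b)_∞: sgn(2)=+, sgn(-13090)=−, so +1.
(a,b)_5: α=6, u≡3; β=9, v≡2 (mod 5); (3|5)=-1, (2|5)=-1; sign (−1)^0·-1^9·-1^6 = -1.
(a,b)_11: α=4, u≡6; β=7, v≡5 (mod 11); (6|11)=-1, (5|11)=+1; sign (−1)^0·-1^7·+1^4 = -1.
(a,b)_7: α=0, u≡1; β=-1, v≡6 (mod 7); (1|7)=+1, (6|7)=-1; sign (−1)^0·+1^-1·-1^0 = +1.
(a,b)_2: α=11, β=15; u≡1, v≡7 (mod 8); ε(u)ε(v)=0·1, αω(v)=11·0, βω(u)=15·0; sum ≡ 0  ⇒  +1.
(a,b)_17: α=-2, u≡2; β=-3, v≡12 (mod 17); (2|17)=+1, (12|17)=-1; sign (−1)^0·+1^-3·-1^-2 = +1.
(2, -13090 / ℚ) ramifies at {5, 11}: a division algebra.

[5, 11]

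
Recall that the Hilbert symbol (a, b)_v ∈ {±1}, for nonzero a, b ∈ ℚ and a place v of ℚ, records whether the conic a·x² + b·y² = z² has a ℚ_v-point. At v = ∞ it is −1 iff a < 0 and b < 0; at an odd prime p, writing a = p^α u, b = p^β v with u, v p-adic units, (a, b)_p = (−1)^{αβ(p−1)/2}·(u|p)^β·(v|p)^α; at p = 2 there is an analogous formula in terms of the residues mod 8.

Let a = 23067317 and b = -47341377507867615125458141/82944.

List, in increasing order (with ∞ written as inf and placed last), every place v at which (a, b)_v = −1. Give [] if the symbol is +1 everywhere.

[29, 31]

(a, b) ≡ (136493, -10743949) mod (ℚ^×)²; places V = {2, 3, 7, 13, 17, 19, 29, 31, 37, ∞}.
(a,b)_37: α=1, u≡28; β=3, v≡21 (mod 37); (28|37)=+1, (21|37)=+1; sign (−1)^0·+1^3·+1^1 = +1.
(a,b)_7: α=1, u≡4; β=4, v≡2 (mod 7); (4|7)=+1, (2|7)=+1; sign (−1)^0·+1^4·+1^1 = +1.
(a,b)_2: α=0, β=-10; u≡5, v≡3 (mod 8); ε(u)ε(v)=0·1, αω(v)=0·1, βω(u)=-10·1; sum ≡ 0  ⇒  +1.
(a,b)_17: α=1, u≡12; β=3, v≡5 (mod 17); (12|17)=-1, (5|17)=-1; sign (−1)^0·-1^3·-1^1 = +1.
(a,b)_19: α=0, u≡6; β=1, v≡11 (mod 19); (6|19)=+1, (11|19)=+1; sign (−1)^0·+1^1·+1^0 = +1.
(a,b)_13: α=2, u≡6; β=6, v≡8 (mod 13); (6|13)=-1, (8|13)=-1; sign (−1)^0·-1^6·-1^2 = +1.
(a,b)_31: α=1, u≡14; β=3, v≡7 (mod 31); (14|31)=+1, (7|31)=+1; sign (−1)^1·+1^3·+1^1 = -1.
(a,b)_29: α=0, u≡21; β=1, v≡1 (mod 29); (21|29)=-1, (1|29)=+1; sign (−1)^0·-1^1·+1^0 = -1.
(a,b)_∞: sgn(136493)=+, sgn(-10743949)=−, so +1.
(a,b)_3: α=0, u≡2; β=-4, v≡2 (mod 3); (2|3)=-1, (2|3)=-1; sign (−1)^0·-1^-4·-1^0 = +1.
Ram(136493, -10743949) = {29, 31}; no ℚ_29-point on the conic.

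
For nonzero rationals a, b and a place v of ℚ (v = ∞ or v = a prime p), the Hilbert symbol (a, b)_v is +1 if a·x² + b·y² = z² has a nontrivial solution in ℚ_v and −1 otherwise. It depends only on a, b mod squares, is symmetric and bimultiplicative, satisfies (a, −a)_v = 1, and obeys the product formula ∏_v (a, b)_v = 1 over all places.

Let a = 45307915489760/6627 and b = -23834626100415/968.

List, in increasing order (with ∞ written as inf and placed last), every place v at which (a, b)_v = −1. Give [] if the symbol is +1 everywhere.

(a, b) ≡ (132719370, -11470) mod (ℚ^×)²; places V = {2, 3, 5, 7, 11, 13, 19, 23, 29, 31, 37, 47, ∞}.
(a,b)_3: α=-1, u≡2; β=4, v≡2 (mod 3); (2|3)=-1, (2|3)=-1; sign (−1)^0·-1^4·-1^-1 = -1.
(a,b)_23: α=2, u≡4; β=0, v≡7 (mod 23); (4|23)=+1, (7|23)=-1; sign (−1)^0·+1^0·-1^2 = +1.
(a,b)_29: α=1, u≡8; β=2, v≡3 (mod 29); (8|29)=-1, (3|29)=-1; sign (−1)^0·-1^2·-1^1 = -1.
(a,b)_47: α=-2, u≡28; β=0, v≡35 (mod 47); (28|47)=+1, (35|47)=-1; sign (−1)^0·+1^0·-1^-2 = +1.
(a,b)_13: α=0, u≡4; β=2, v≡1 (mod 13); (4|13)=+1, (1|13)=+1; sign (−1)^0·+1^2·+1^0 = +1.
(a,b)_2: α=5, β=-3; u≡5, v≡1 (mod 8); ε(u)ε(v)=0·0, αω(v)=5·0, βω(u)=-3·1; sum ≡ 1  ⇒  -1.
(a,b)_37: α=1, u≡14; β=1, v≡31 (mod 37); (14|37)=-1, (31|37)=-1; sign (−1)^0·-1^1·-1^1 = +1.
(a,b)_∞: sgn(132719370)=+, sgn(-11470)=−, so +1.
(a,b)_19: α=1, u≡3; β=2, v≡17 (mod 19); (3|19)=-1, (17|19)=+1; sign (−1)^0·-1^2·+1^1 = +1.
(a,b)_31: α=1, u≡11; β=1, v≡2 (mod 31); (11|31)=-1, (2|31)=+1; sign (−1)^1·-1^1·+1^1 = +1.
(a,b)_11: α=2, u≡1; β=-2, v≡3 (mod 11); (1|11)=+1, (3|11)=+1; sign (−1)^0·+1^-2·+1^2 = +1.
(a,b)_7: α=1, u≡1; β=0, v≡5 (mod 7); (1|7)=+1, (5|7)=-1; sign (−1)^0·+1^0·-1^1 = -1.
(a,b)_5: α=1, u≡1; β=1, v≡4 (mod 5); (1|5)=+1, (4|5)=+1; sign (−1)^0·+1^1·+1^1 = +1.
(132719370, -11470 / ℚ) ramifies at {2, 3, 7, 29}: a division algebra.

[2, 3, 7, 29]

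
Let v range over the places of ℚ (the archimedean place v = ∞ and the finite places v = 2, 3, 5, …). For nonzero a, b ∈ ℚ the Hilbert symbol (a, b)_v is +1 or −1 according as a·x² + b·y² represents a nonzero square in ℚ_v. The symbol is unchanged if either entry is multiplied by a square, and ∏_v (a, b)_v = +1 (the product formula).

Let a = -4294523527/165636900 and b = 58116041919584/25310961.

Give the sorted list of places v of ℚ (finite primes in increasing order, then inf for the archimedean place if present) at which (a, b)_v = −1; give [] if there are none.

[7, 17]

(a, b) ≡ (-7, 374) mod (ℚ^×)²; places V = {2, 3, 5, 7, 11, 13, 17, 31, 43, 47, ∞}.
(a,b)_43: α=0, u≡31; β=-2, v≡20 (mod 43); (31|43)=+1, (20|43)=-1; sign (−1)^0·+1^-2·-1^0 = +1.
(a,b)_31: α=2, u≡21; β=2, v≡25 (mod 31); (21|31)=-1, (25|31)=+1; sign (−1)^0·-1^2·+1^2 = +1.
(a,b)_7: α=1, u≡6; β=0, v≡3 (mod 7); (6|7)=-1, (3|7)=-1; sign (−1)^0·-1^0·-1^1 = -1.
(a,b)_11: α=-2, u≡5; β=3, v≡3 (mod 11); (5|11)=+1, (3|11)=+1; sign (−1)^0·+1^3·+1^-2 = +1.
(a,b)_2: α=-2, β=5; u≡1, v≡3 (mod 8); ε(u)ε(v)=0·1, αω(v)=-2·1, βω(u)=5·0; sum ≡ 0  ⇒  +1.
(a,b)_13: α=-2, u≡11; β=-2, v≡10 (mod 13); (11|13)=-1, (10|13)=+1; sign (−1)^0·-1^-2·+1^-2 = +1.
(a,b)_17: α=2, u≡12; β=5, v≡12 (mod 17); (12|17)=-1, (12|17)=-1; sign (−1)^0·-1^5·-1^2 = -1.
(a,b)_∞: sgn(-7)=−, sgn(374)=+, so +1.
(a,b)_3: α=-4, u≡2; β=-4, v≡2 (mod 3); (2|3)=-1, (2|3)=-1; sign (−1)^0·-1^-4·-1^-4 = +1.
(a,b)_47: α=2, u≡39; β=0, v≡46 (mod 47); (39|47)=-1, (46|47)=-1; sign (−1)^0·-1^0·-1^2 = +1.
(a,b)_5: α=-2, u≡3; β=0, v≡4 (mod 5); (3|5)=-1, (4|5)=+1; sign (−1)^0·-1^0·+1^-2 = +1.
Ram(-7, 374) = {7, 17}; no ℚ_7-point on the conic.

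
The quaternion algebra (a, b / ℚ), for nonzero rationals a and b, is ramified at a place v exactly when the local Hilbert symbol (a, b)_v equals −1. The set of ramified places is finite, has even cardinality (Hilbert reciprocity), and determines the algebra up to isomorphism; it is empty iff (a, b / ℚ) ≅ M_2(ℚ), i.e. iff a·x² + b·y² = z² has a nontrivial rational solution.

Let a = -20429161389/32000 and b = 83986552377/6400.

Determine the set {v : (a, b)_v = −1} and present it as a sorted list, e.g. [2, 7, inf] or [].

[5, 29]

Mod squares: a ≡ -2859545, b ≡ 15457. Check v ∈ {∞, 2, 3, 5, 7, 13, 29, 37, 41}.
v=5: a=5^-3·(≡1), b=5^-2·(≡2) mod 5; (1|5)=+1, (2|5)=-1; (−1)^{-3·-2·2}·(+1)^-2·(-1)^-3 = -1.
v=7: a=7^2·(≡4), b=7^2·(≡1) mod 7; (4|7)=+1, (1|7)=+1; (−1)^{2·2·3}·(+1)^2·(+1)^2 = +1.
v=3: a=3^6·(≡1), b=3^4·(≡1) mod 3; (1|3)=+1, (1|3)=+1; (−1)^{6·4·1}·(+1)^4·(+1)^6 = +1.
v=13: a=13^1·(≡6), b=13^1·(≡11) mod 13; (6|13)=-1, (11|13)=-1; (−1)^{1·1·6}·(-1)^1·(-1)^1 = +1.
v=29: a=29^1·(≡5), b=29^1·(≡10) mod 29; (5|29)=+1, (10|29)=-1; (−1)^{1·1·14}·(+1)^1·(-1)^1 = -1.
v=37: a=37^1·(≡23), b=37^2·(≡16) mod 37; (23|37)=-1, (16|37)=+1; (−1)^{1·2·18}·(-1)^2·(+1)^1 = +1.
v=41: a=41^1·(≡16), b=41^1·(≡31) mod 41; (16|41)=+1, (31|41)=+1; (−1)^{1·1·20}·(+1)^1·(+1)^1 = +1.
v=2: v_2(a)=-8, v_2(b)=-8; units ≡ 7, 1 (mod 8); ε·ε+αω+βω = 1·0+-8·0+-8·0 ≡ 0  ⇒  (a,b)_2 = +1.
v=∞: -2859545 < 0 and 15457 > 0  ⇒  (a,b)_∞ = +1.
Ram(-2859545, 15457) = {5, 29}; no ℚ_5-point on the conic.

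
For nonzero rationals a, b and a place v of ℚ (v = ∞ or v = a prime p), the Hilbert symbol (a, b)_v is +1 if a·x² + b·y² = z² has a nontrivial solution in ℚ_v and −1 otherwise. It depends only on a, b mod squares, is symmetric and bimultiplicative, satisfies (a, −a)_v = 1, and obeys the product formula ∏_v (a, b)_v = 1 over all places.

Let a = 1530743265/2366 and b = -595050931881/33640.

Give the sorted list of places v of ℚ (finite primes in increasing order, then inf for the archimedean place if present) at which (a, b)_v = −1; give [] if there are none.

[3, 17, 19, 23]

(a, b) ≡ (30590, -1560090) mod (ℚ^×)²; places V = {2, 3, 5, 7, 13, 17, 19, 23, 29, 31, ∞}.
(a,b)_19: α=1, u≡2; β=1, v≡18 (mod 19); (2|19)=-1, (18|19)=-1; sign (−1)^1·-1^1·-1^1 = -1.
(a,b)_5: α=1, u≡3; β=-1, v≡3 (mod 5); (3|5)=-1, (3|5)=-1; sign (−1)^0·-1^-1·-1^1 = +1.
(a,b)_7: α=-1, u≡1; β=3, v≡3 (mod 7); (1|7)=+1, (3|7)=-1; sign (−1)^1·+1^3·-1^-1 = +1.
(a,b)_31: α=2, u≡24; β=2, v≡9 (mod 31); (24|31)=-1, (9|31)=+1; sign (−1)^0·-1^2·+1^2 = +1.
(a,b)_29: α=0, u≡6; β=-2, v≡13 (mod 29); (6|29)=+1, (13|29)=+1; sign (−1)^0·+1^-2·+1^0 = +1.
(a,b)_2: α=-1, β=-3; u≡7, v≡3 (mod 8); ε(u)ε(v)=1·1, αω(v)=-1·1, βω(u)=-3·0; sum ≡ 0  ⇒  +1.
(a,b)_13: α=-2, u≡12; β=0, v≡4 (mod 13); (12|13)=+1, (4|13)=+1; sign (−1)^0·+1^0·+1^-2 = +1.
(a,b)_∞: sgn(30590)=+, sgn(-1560090)=−, so +1.
(a,b)_3: α=6, u≡2; β=5, v≡2 (mod 3); (2|3)=-1, (2|3)=-1; sign (−1)^0·-1^5·-1^6 = -1.
(a,b)_23: α=1, u≡11; β=1, v≡17 (mod 23); (11|23)=-1, (17|23)=-1; sign (−1)^1·-1^1·-1^1 = -1.
(a,b)_17: α=0, u≡14; β=1, v≡13 (mod 17); (14|17)=-1, (13|17)=+1; sign (−1)^0·-1^1·+1^0 = -1.
|Ram(30590, -1560090)| = 4, even; anisotropic at {3, 17, 19, 23}.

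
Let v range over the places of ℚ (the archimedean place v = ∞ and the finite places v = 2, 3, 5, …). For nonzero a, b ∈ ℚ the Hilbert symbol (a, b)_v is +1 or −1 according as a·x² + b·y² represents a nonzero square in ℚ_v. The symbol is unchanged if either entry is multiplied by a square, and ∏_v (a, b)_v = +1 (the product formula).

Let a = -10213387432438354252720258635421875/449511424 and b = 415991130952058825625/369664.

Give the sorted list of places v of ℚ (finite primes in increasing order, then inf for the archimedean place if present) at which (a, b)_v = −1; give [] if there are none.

[11, 19, 23, 37]

Mod squares: a ≡ -162393, b ≡ 12121. Check v ∈ {∞, 2, 3, 5, 7, 11, 17, 19, 23, 31, 37}.
v=23: a=23^2·(≡22), b=23^1·(≡10) mod 23; (22|23)=-1, (10|23)=-1; (−1)^{2·1·11}·(-1)^1·(-1)^2 = -1.
v=37: a=37^3·(≡5), b=37^2·(≡13) mod 37; (5|37)=-1, (13|37)=-1; (−1)^{3·2·18}·(-1)^2·(-1)^3 = -1.
v=∞: -162393 < 0 and 12121 > 0  ⇒  (a,b)_∞ = +1.
v=31: a=31^2·(≡16), b=31^1·(≡5) mod 31; (16|31)=+1, (5|31)=+1; (−1)^{2·1·15}·(+1)^1·(+1)^2 = +1.
v=19: a=19^-3·(≡15), b=19^-2·(≡15) mod 19; (15|19)=-1, (15|19)=-1; (−1)^{-3·-2·9}·(-1)^-2·(-1)^-3 = -1.
v=2: v_2(a)=-16, v_2(b)=-10; units ≡ 7, 1 (mod 8); ε·ε+αω+βω = 1·0+-16·0+-10·0 ≡ 0  ⇒  (a,b)_2 = +1.
v=5: a=5^6·(≡2), b=5^4·(≡4) mod 5; (2|5)=-1, (4|5)=+1; (−1)^{6·4·2}·(-1)^4·(+1)^6 = +1.
v=7: a=7^5·(≡3), b=7^2·(≡2) mod 7; (3|7)=-1, (2|7)=+1; (−1)^{5·2·3}·(-1)^2·(+1)^5 = +1.
v=3: a=3^9·(≡1), b=3^4·(≡1) mod 3; (1|3)=+1, (1|3)=+1; (−1)^{9·4·1}·(+1)^4·(+1)^9 = +1.
v=17: a=17^8·(≡15), b=17^5·(≡2) mod 17; (15|17)=+1, (2|17)=+1; (−1)^{8·5·8}·(+1)^5·(+1)^8 = +1.
v=11: a=11^1·(≡2), b=11^2·(≡2) mod 11; (2|11)=-1, (2|11)=-1; (−1)^{1·2·5}·(-1)^2·(-1)^1 = -1.
Ram(-162393, 12121) = {11, 19, 23, 37}; no ℚ_11-point on the conic.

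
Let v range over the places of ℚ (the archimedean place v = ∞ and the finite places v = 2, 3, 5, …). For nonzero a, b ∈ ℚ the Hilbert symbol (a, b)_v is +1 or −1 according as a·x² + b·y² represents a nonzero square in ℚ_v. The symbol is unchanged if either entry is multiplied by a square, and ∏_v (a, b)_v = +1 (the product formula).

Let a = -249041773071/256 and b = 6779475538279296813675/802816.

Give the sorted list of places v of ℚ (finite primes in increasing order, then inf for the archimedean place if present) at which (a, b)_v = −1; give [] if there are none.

Mod squares: a ≡ -119, b ≡ 5083. Check v ∈ {∞, 2, 3, 5, 7, 11, 13, 17, 23}.
v=11: a=11^0·(≡10), b=11^2·(≡3) mod 11; (10|11)=-1, (3|11)=+1; (−1)^{0·2·5}·(-1)^2·(+1)^0 = +1.
v=23: a=23^2·(≡15), b=23^3·(≡19) mod 23; (15|23)=-1, (19|23)=-1; (−1)^{2·3·11}·(-1)^3·(-1)^2 = -1.
v=13: a=13^2·(≡8), b=13^3·(≡3) mod 13; (8|13)=-1, (3|13)=+1; (−1)^{2·3·6}·(-1)^3·(+1)^2 = -1.
v=5: a=5^0·(≡4), b=5^2·(≡2) mod 5; (4|5)=+1, (2|5)=-1; (−1)^{0·2·2}·(+1)^2·(-1)^0 = +1.
v=∞: -119 < 0 and 5083 > 0  ⇒  (a,b)_∞ = +1.
v=17: a=17^3·(≡12), b=17^5·(≡3) mod 17; (12|17)=-1, (3|17)=-1; (−1)^{3·5·8}·(-1)^5·(-1)^3 = +1.
v=2: v_2(a)=-8, v_2(b)=-14; units ≡ 1, 3 (mod 8); ε·ε+αω+βω = 0·1+-8·1+-14·0 ≡ 0  ⇒  (a,b)_2 = +1.
v=3: a=3^4·(≡1), b=3^10·(≡1) mod 3; (1|3)=+1, (1|3)=+1; (−1)^{4·10·1}·(+1)^10·(+1)^4 = +1.
v=7: a=7^1·(≡4), b=7^-2·(≡2) mod 7; (4|7)=+1, (2|7)=+1; (−1)^{1·-2·3}·(+1)^-2·(+1)^1 = +1.
Ram(-119, 5083) = {13, 23}; no ℚ_13-point on the conic.

[13, 23]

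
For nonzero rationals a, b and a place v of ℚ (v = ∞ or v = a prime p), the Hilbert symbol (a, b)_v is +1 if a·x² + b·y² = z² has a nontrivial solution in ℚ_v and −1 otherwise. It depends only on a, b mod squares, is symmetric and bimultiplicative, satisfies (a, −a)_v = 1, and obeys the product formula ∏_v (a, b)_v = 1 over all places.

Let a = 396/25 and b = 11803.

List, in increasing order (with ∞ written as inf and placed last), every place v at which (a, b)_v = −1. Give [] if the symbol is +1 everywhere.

[2, 29]

Mod squares: a ≡ 11, b ≡ 11803. Check v ∈ {∞, 2, 3, 5, 11, 29, 37}.
v=5: a=5^-2·(≡1), b=5^0·(≡3) mod 5; (1|5)=+1, (3|5)=-1; (−1)^{-2·0·2}·(+1)^0·(-1)^-2 = +1.
v=3: a=3^2·(≡2), b=3^0·(≡1) mod 3; (2|3)=-1, (1|3)=+1; (−1)^{2·0·1}·(-1)^0·(+1)^2 = +1.
v=37: a=37^0·(≡4), b=37^1·(≡23) mod 37; (4|37)=+1, (23|37)=-1; (−1)^{0·1·18}·(+1)^1·(-1)^0 = +1.
v=11: a=11^1·(≡1), b=11^1·(≡6) mod 11; (1|11)=+1, (6|11)=-1; (−1)^{1·1·5}·(+1)^1·(-1)^1 = +1.
v=29: a=29^0·(≡17), b=29^1·(≡1) mod 29; (17|29)=-1, (1|29)=+1; (−1)^{0·1·14}·(-1)^1·(+1)^0 = -1.
v=2: v_2(a)=2, v_2(b)=0; units ≡ 3, 3 (mod 8); ε·ε+αω+βω = 1·1+2·1+0·1 ≡ 1  ⇒  (a,b)_2 = -1.
v=∞: 11 > 0 and 11803 > 0  ⇒  (a,b)_∞ = +1.
Ram(11, 11803) = {2, 29}; no ℚ_2-point on the conic.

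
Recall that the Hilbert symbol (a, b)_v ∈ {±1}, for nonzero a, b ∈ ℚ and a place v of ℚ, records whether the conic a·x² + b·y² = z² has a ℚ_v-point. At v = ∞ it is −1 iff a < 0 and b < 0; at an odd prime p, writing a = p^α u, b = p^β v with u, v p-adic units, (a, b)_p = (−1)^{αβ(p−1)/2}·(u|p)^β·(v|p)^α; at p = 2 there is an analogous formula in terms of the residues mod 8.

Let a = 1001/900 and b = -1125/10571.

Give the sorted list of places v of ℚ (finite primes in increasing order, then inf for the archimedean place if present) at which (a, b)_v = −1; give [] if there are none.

Mod squares: a ≡ 1001, b ≡ -55. Check v ∈ {∞, 2, 3, 5, 7, 11, 13, 31}.
v=5: a=5^-2·(≡1), b=5^3·(≡1) mod 5; (1|5)=+1, (1|5)=+1; (−1)^{-2·3·2}·(+1)^3·(+1)^-2 = +1.
v=13: a=13^1·(≡4), b=13^0·(≡3) mod 13; (4|13)=+1, (3|13)=+1; (−1)^{1·0·6}·(+1)^0·(+1)^1 = +1.
v=11: a=11^1·(≡4), b=11^-1·(≡2) mod 11; (4|11)=+1, (2|11)=-1; (−1)^{1·-1·5}·(+1)^-1·(-1)^1 = +1.
v=3: a=3^-2·(≡2), b=3^2·(≡2) mod 3; (2|3)=-1, (2|3)=-1; (−1)^{-2·2·1}·(-1)^2·(-1)^-2 = +1.
v=31: a=31^0·(≡9), b=31^-2·(≡2) mod 31; (9|31)=+1, (2|31)=+1; (−1)^{0·-2·15}·(+1)^-2·(+1)^0 = +1.
v=∞: 1001 > 0 and -55 < 0  ⇒  (a,b)_∞ = +1.
v=2: v_2(a)=-2, v_2(b)=0; units ≡ 1, 1 (mod 8); ε·ε+αω+βω = 0·0+-2·0+0·0 ≡ 0  ⇒  (a,b)_2 = +1.
v=7: a=7^1·(≡6), b=7^0·(≡2) mod 7; (6|7)=-1, (2|7)=+1; (−1)^{1·0·3}·(-1)^0·(+1)^1 = +1.
Every local symbol is +1, so the conic 1001·x² + -55·y² = z² has ℚ_v-points for all v and hence a ℚ-point; (a, b / ℚ) ≅ M_2(ℚ).

[]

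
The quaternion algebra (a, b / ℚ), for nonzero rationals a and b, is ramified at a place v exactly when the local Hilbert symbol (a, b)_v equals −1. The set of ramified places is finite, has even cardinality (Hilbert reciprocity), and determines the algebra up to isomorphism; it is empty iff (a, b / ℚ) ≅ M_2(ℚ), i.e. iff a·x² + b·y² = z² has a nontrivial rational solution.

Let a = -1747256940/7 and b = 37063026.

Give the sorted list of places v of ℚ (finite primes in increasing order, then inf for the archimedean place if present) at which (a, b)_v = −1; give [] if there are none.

[2, 3, 13, 17]

Mod squares: a ≡ -23205, b ≡ 34034. Check v ∈ {∞, 2, 3, 5, 7, 11, 13, 17}.
v=5: a=5^1·(≡1), b=5^0·(≡1) mod 5; (1|5)=+1, (1|5)=+1; (−1)^{1·0·2}·(+1)^0·(+1)^1 = +1.
v=3: a=3^3·(≡2), b=3^2·(≡2) mod 3; (2|3)=-1, (2|3)=-1; (−1)^{3·2·1}·(-1)^2·(-1)^3 = -1.
v=7: a=7^-1·(≡5), b=7^1·(≡2) mod 7; (5|7)=-1, (2|7)=+1; (−1)^{-1·1·3}·(-1)^1·(+1)^-1 = +1.
v=17: a=17^1·(≡3), b=17^1·(≡13) mod 17; (3|17)=-1, (13|17)=+1; (−1)^{1·1·8}·(-1)^1·(+1)^1 = -1.
v=2: v_2(a)=2, v_2(b)=1; units ≡ 3, 1 (mod 8); ε·ε+αω+βω = 1·0+2·0+1·1 ≡ 1  ⇒  (a,b)_2 = -1.
v=∞: -23205 < 0 and 34034 > 0  ⇒  (a,b)_∞ = +1.
v=13: a=13^1·(≡1), b=13^1·(≡11) mod 13; (1|13)=+1, (11|13)=-1; (−1)^{1·1·6}·(+1)^1·(-1)^1 = -1.
v=11: a=11^4·(≡3), b=11^3·(≡5) mod 11; (3|11)=+1, (5|11)=+1; (−1)^{4·3·5}·(+1)^3·(+1)^4 = +1.
Ram(-23205, 34034) = {2, 3, 13, 17}; no ℚ_2-point on the conic.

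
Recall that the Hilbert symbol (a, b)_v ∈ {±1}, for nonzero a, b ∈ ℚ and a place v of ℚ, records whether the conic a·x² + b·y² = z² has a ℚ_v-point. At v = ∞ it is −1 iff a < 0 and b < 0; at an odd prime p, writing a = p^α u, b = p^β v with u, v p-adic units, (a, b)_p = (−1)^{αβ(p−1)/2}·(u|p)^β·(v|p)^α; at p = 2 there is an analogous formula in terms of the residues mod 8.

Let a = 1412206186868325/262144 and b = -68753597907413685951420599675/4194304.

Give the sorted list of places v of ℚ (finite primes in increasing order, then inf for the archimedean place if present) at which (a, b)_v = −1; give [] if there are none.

[31, 43]

Mod squares: a ≡ 448477, b ≡ -6923. Check v ∈ {∞, 2, 3, 5, 7, 17, 23, 29, 31, 37, 43}.
v=43: a=43^2·(≡8), b=43^3·(≡36) mod 43; (8|43)=-1, (36|43)=+1; (−1)^{2·3·21}·(-1)^3·(+1)^2 = -1.
v=3: a=3^4·(≡1), b=3^0·(≡1) mod 3; (1|3)=+1, (1|3)=+1; (−1)^{4·0·1}·(+1)^0·(+1)^4 = +1.
v=29: a=29^2·(≡3), b=29^2·(≡3) mod 29; (3|29)=-1, (3|29)=-1; (−1)^{2·2·14}·(-1)^2·(-1)^2 = +1.
v=2: v_2(a)=-18, v_2(b)=-22; units ≡ 5, 5 (mod 8); ε·ε+αω+βω = 0·0+-18·1+-22·1 ≡ 0  ⇒  (a,b)_2 = +1.
v=∞: 448477 > 0 and -6923 < 0  ⇒  (a,b)_∞ = +1.
v=7: a=7^0·(≡2), b=7^5·(≡5) mod 7; (2|7)=+1, (5|7)=-1; (−1)^{0·5·3}·(+1)^5·(-1)^0 = +1.
v=17: a=17^1·(≡14), b=17^2·(≡13) mod 17; (14|17)=-1, (13|17)=+1; (−1)^{1·2·8}·(-1)^2·(+1)^1 = +1.
v=31: a=31^1·(≡23), b=31^2·(≡3) mod 31; (23|31)=-1, (3|31)=-1; (−1)^{1·2·15}·(-1)^2·(-1)^1 = -1.
v=23: a=23^1·(≡1), b=23^5·(≡17) mod 23; (1|23)=+1, (17|23)=-1; (−1)^{1·5·11}·(+1)^5·(-1)^1 = +1.
v=5: a=5^2·(≡2), b=5^2·(≡2) mod 5; (2|5)=-1, (2|5)=-1; (−1)^{2·2·2}·(-1)^2·(-1)^2 = +1.
v=37: a=37^1·(≡17), b=37^2·(≡1) mod 37; (17|37)=-1, (1|37)=+1; (−1)^{1·2·18}·(-1)^2·(+1)^1 = +1.
|Ram(448477, -6923)| = 2, even; anisotropic at {31, 43}.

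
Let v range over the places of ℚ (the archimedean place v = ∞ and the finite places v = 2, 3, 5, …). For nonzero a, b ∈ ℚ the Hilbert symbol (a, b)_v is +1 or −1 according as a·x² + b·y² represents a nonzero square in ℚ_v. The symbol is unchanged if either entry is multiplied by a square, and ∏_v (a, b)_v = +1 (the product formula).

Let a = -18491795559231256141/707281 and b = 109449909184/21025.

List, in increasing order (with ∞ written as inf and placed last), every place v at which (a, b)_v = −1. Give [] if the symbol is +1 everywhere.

[2, 47]

(a, b) ≡ (-15181, 799) mod (ℚ^×)²; places V = {2, 5, 7, 11, 17, 19, 29, 47, ∞}.
(a,b)_∞: sgn(-15181)=−, sgn(799)=+, so +1.
(a,b)_11: α=4, u≡8; β=2, v≡2 (mod 11); (8|11)=-1, (2|11)=-1; sign (−1)^0·-1^2·-1^4 = +1.
(a,b)_19: α=5, u≡14; β=2, v≡11 (mod 19); (14|19)=-1, (11|19)=+1; sign (−1)^0·-1^2·+1^5 = +1.
(a,b)_5: α=0, u≡4; β=-2, v≡4 (mod 5); (4|5)=+1, (4|5)=+1; sign (−1)^0·+1^-2·+1^0 = +1.
(a,b)_2: α=0, β=6; u≡3, v≡7 (mod 8); ε(u)ε(v)=1·1, αω(v)=0·0, βω(u)=6·1; sum ≡ 1  ⇒  -1.
(a,b)_47: α=3, u≡1; β=1, v≡4 (mod 47); (1|47)=+1, (4|47)=+1; sign (−1)^1·+1^1·+1^3 = -1.
(a,b)_17: α=3, u≡9; β=1, v≡13 (mod 17); (9|17)=+1, (13|17)=+1; sign (−1)^0·+1^1·+1^3 = +1.
(a,b)_7: α=0, u≡2; β=2, v≡2 (mod 7); (2|7)=+1, (2|7)=+1; sign (−1)^0·+1^2·+1^0 = +1.
(a,b)_29: α=-4, u≡8; β=-2, v≡4 (mod 29); (8|29)=-1, (4|29)=+1; sign (−1)^0·-1^-2·+1^-4 = +1.
|Ram(-15181, 799)| = 2, even; anisotropic at {2, 47}.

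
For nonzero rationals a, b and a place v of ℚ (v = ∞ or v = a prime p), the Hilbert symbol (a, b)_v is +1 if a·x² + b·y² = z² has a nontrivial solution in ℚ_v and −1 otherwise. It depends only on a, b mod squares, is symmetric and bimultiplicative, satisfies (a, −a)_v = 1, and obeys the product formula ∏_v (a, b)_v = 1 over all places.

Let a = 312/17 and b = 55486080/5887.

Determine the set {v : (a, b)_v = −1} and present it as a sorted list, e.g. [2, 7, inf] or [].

Mod squares: a ≡ 1326, b ≡ 3990. Check v ∈ {∞, 2, 3, 5, 7, 13, 17, 19, 29}.
v=17: a=17^-1·(≡6), b=17^0·(≡7) mod 17; (6|17)=-1, (7|17)=-1; (−1)^{-1·0·8}·(-1)^0·(-1)^-1 = -1.
v=13: a=13^1·(≡6), b=13^2·(≡4) mod 13; (6|13)=-1, (4|13)=+1; (−1)^{1·2·6}·(-1)^2·(+1)^1 = +1.
v=2: v_2(a)=3, v_2(b)=7; units ≡ 7, 3 (mod 8); ε·ε+αω+βω = 1·1+3·1+7·0 ≡ 0  ⇒  (a,b)_2 = +1.
v=19: a=19^0·(≡15), b=19^1·(≡6) mod 19; (15|19)=-1, (6|19)=+1; (−1)^{0·1·9}·(-1)^1·(+1)^0 = -1.
v=5: a=5^0·(≡1), b=5^1·(≡3) mod 5; (1|5)=+1, (3|5)=-1; (−1)^{0·1·2}·(+1)^1·(-1)^0 = +1.
v=29: a=29^0·(≡3), b=29^-2·(≡17) mod 29; (3|29)=-1, (17|29)=-1; (−1)^{0·-2·14}·(-1)^-2·(-1)^0 = +1.
v=∞: 1326 > 0 and 3990 > 0  ⇒  (a,b)_∞ = +1.
v=7: a=7^0·(≡6), b=7^-1·(≡6) mod 7; (6|7)=-1, (6|7)=-1; (−1)^{0·-1·3}·(-1)^-1·(-1)^0 = -1.
v=3: a=3^1·(≡1), b=3^3·(≡1) mod 3; (1|3)=+1, (1|3)=+1; (−1)^{1·3·1}·(+1)^3·(+1)^1 = -1.
|Ram(1326, 3990)| = 4, even; anisotropic at {3, 7, 17, 19}.

[3, 7, 17, 19]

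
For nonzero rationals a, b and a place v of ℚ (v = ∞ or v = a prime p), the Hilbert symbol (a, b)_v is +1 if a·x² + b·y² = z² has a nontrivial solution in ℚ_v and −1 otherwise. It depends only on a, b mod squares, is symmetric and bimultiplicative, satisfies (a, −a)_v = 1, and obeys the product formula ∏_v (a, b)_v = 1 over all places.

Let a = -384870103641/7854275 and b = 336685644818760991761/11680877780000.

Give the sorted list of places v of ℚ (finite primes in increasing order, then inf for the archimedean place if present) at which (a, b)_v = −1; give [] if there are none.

(a, b) ≡ (-11, 322) mod (ℚ^×)²; places V = {2, 3, 5, 7, 11, 13, 23, 37, ∞}.
(a,b)_23: α=2, u≡2; β=3, v≡15 (mod 23); (2|23)=+1, (15|23)=-1; sign (−1)^0·+1^3·-1^2 = +1.
(a,b)_∞: sgn(-11)=−, sgn(322)=+, so +1.
(a,b)_7: α=0, u≡6; β=3, v≡4 (mod 7); (6|7)=-1, (4|7)=+1; sign (−1)^0·-1^3·+1^0 = -1.
(a,b)_11: α=-1, u≡8; β=-2, v≡1 (mod 11); (8|11)=-1, (1|11)=+1; sign (−1)^0·-1^-2·+1^-1 = +1.
(a,b)_5: α=-2, u≡4; β=-4, v≡2 (mod 5); (4|5)=+1, (2|5)=-1; sign (−1)^0·+1^-4·-1^-2 = +1.
(a,b)_37: α=2, u≡10; β=4, v≡25 (mod 37); (10|37)=+1, (25|37)=+1; sign (−1)^0·+1^4·+1^2 = +1.
(a,b)_13: α=-4, u≡8; β=-6, v≡3 (mod 13); (8|13)=-1, (3|13)=+1; sign (−1)^0·-1^-6·+1^-4 = +1.
(a,b)_3: α=12, u≡1; β=16, v≡1 (mod 3); (1|3)=+1, (1|3)=+1; sign (−1)^0·+1^16·+1^12 = +1.
(a,b)_2: α=0, β=-5; u≡5, v≡1 (mod 8); ε(u)ε(v)=0·0, αω(v)=0·0, βω(u)=-5·1; sum ≡ 1  ⇒  -1.
Ram(-11, 322) = {2, 7}; no ℚ_2-point on the conic.

[2, 7]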